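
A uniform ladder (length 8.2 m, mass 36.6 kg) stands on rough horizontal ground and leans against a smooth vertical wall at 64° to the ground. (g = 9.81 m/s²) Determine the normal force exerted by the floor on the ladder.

ΣF_y = 0: N_floor = 36.6×9.81 = 359.05 N.

N_floor ≈ 359 N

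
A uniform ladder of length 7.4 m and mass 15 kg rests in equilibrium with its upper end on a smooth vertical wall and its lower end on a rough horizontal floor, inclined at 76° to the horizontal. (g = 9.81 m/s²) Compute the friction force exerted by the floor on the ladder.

f ≈ 18.3 N

Torques about the foot: N_wall · 7.4 sin 76° = 15×9.81×3.7 cos 76° → N_wall = 18.344 N.
ΣF_x = 0: f_floor = N_wall = 18.344 N.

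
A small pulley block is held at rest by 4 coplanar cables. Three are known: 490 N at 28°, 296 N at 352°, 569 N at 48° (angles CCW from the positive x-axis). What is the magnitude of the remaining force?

F ≈ 1260 N

Sum the known components: ΣF_x = 1106 N, ΣF_y = 611.7 N.
For equilibrium the remaining force must supply (−ΣF_x, −ΣF_y) = (-1106, -611.7) N.
Magnitude = √((-1106)² + (-611.7)²) = 1264 N; direction = atan2(-611.7, -1106) = 208.9°.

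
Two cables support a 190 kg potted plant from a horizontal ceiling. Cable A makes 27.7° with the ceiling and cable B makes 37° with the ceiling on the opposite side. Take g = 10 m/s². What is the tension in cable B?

T_B ≈ 1860 N

Weight W = 190 × 10 = 1900 N acts straight down.
Horizontal: T_A cos 27.7° = T_B cos 37°  →  T_A = 0.902 T_B.
Vertical: T_A sin 27.7° + T_B sin 37° = 1900.
Substituting the horizontal relation into the vertical equation gives 1.021 T_B = 1900, so T_B = 1861 N.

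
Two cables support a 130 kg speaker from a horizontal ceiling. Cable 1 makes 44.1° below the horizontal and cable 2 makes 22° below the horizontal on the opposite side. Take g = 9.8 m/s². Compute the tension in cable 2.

Weight W = 130 × 9.8 = 1274 N acts straight down.
Horizontal: T_1 cos 44.1° = T_2 cos 22°  →  T_1 = 1.291 T_2.
Vertical: T_1 sin 44.1° + T_2 sin 22° = 1274.
Substituting the horizontal relation into the vertical equation gives 1.273 T_2 = 1274, so T_2 = 1001 N.

T_2 ≈ 1000 N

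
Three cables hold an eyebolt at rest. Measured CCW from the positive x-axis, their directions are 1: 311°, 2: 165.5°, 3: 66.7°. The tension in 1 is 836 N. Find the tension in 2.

Resolve: ΣF_x = 836 cos 311° + T_2 cos 165.5° + T_3 cos 66.7° = 0.
        ΣF_y = 836 sin 311° + T_2 sin 165.5° + T_3 sin 66.7° = 0.
The known terms sum to (548.5, -630.9) N, so -0.9681 T_2 + 0.3955 T_3 = -548.5 and 0.2504 T_2 + 0.9184 T_3 = 630.9.
Solving simultaneously: T_2 = 762.3 N, T_3 = 479.2 N.

T_2 ≈ 762 N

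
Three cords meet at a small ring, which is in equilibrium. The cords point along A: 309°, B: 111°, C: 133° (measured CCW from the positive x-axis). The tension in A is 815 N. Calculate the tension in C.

T_C ≈ 672 N

Resolve: ΣF_x = 815 cos 309° + T_B cos 111° + T_C cos 133° = 0.
        ΣF_y = 815 sin 309° + T_B sin 111° + T_C sin 133° = 0.
The known terms sum to (512.9, -633.4) N, so -0.3584 T_B − 0.6820 T_C = -512.9 and 0.9336 T_B + 0.7314 T_C = 633.4.
Solving simultaneously: T_B = 151.8 N, T_C = 672.3 N.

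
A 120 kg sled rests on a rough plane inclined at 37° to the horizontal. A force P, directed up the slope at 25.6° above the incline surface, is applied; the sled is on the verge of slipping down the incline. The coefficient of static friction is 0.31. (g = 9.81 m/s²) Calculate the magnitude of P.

On the verge of sliding down the incline, friction equals μN and acts up the slope.
Perpendicular: N + P sin 25.6° = W cos 37° = 940.2 N.
Along incline: P cos 25.6° + μN = W sin 37° with W sin 37° = 708.5 N.
Solving the pair for P and N: P = 543.1 N, N = 705.5 N (and f = μN = 218.7 N).

P ≈ 543 N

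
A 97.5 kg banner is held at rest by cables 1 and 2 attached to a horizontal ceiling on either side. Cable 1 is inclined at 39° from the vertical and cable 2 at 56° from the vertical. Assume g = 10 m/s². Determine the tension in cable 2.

T_2 ≈ 616 N

Angles from the horizontal: cable 1 is 90° − 39° = 51°, cable 2 is 90° − 56° = 34°.
Weight W = 97.5 × 10 = 975 N acts straight down.
Horizontal: T_1 cos 51° = T_2 cos 34°  →  T_1 = 1.317 T_2.
Vertical: T_1 sin 51° + T_2 sin 34° = 975.
Substituting the horizontal relation into the vertical equation gives 1.583 T_2 = 975, so T_2 = 615.9 N.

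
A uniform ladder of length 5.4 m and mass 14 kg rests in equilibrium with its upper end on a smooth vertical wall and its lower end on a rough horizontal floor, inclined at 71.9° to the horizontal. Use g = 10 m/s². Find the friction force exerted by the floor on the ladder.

Torques about the foot: N_wall · 5.4 sin 71.9° = 14×10×2.7 cos 71.9° → N_wall = 22.88 N.
ΣF_x = 0: f_floor = N_wall = 22.88 N.

f ≈ 22.9 N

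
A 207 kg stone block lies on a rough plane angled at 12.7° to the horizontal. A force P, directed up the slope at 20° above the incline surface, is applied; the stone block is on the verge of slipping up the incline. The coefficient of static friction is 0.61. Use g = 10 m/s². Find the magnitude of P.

P ≈ 1470 N

On the verge of sliding up the incline, friction equals μN and acts down the slope.
Perpendicular: N + P sin 20° = W cos 12.7° = 2019 N.
Along incline: P cos 20° = W sin 12.7° + μN  with W sin 12.7° = 455.1 N.
Solving the pair for P and N: P = 1469 N, N = 1517 N (and f = μN = 925.3 N).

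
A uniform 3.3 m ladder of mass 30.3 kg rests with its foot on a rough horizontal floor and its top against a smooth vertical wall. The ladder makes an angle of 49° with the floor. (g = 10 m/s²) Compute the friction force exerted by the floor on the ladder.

Torques about the foot: N_wall · 3.3 sin 49° = 30.3×10×1.65 cos 49° → N_wall = 131.7 N.
ΣF_x = 0: f_floor = N_wall = 131.7 N.

f ≈ 132 N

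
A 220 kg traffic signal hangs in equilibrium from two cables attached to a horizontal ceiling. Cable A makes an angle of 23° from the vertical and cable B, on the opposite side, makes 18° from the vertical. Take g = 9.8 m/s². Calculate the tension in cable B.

Angles from the horizontal: cable A is 90° − 23° = 67°, cable B is 90° − 18° = 72°.
Weight W = 220 × 9.8 = 2156 N acts straight down.
Horizontal: T_A cos 67° = T_B cos 72°  →  T_A = 0.7909 T_B.
Vertical: T_A sin 67° + T_B sin 72° = 2156.
Substituting the horizontal relation into the vertical equation gives 1.679 T_B = 2156, so T_B = 1284 N.

T_B ≈ 1280 N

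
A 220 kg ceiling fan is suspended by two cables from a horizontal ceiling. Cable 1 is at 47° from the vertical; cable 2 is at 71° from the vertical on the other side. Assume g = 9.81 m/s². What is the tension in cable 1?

T_1 ≈ 2310 N

Angles from the horizontal: cable 1 is 90° − 47° = 43°, cable 2 is 90° − 71° = 19°.
Weight W = 220 × 9.81 = 2158 N acts straight down.
Horizontal: T_1 cos 43° = T_2 cos 19°  →  T_2 = 0.7735 T_1.
Vertical: T_1 sin 43° + T_2 sin 19° = 2158.
Substituting the horizontal relation into the vertical equation gives 0.9338 T_1 = 2158, so T_1 = 2311 N.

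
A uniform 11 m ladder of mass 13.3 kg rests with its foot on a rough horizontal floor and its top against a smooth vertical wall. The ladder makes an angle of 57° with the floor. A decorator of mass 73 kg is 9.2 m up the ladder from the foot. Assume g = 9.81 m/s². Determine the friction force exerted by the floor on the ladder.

f ≈ 431 N

Torques about the foot: N_wall · 11 sin 57° = 13.3×9.81×5.5 cos 57° + 73×9.81×9.2 cos 57° → N_wall = 431.32 N.
ΣF_x = 0: f_floor = N_wall = 431.32 N.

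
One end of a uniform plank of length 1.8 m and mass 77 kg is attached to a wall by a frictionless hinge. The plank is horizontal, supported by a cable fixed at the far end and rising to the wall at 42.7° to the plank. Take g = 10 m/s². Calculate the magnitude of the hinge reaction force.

|H| ≈ 568 N

Take torques about the hinge: T sin 42.7° · 1.8 = 77×10×0.9 = 693 N·m.
So T = 693 / (0.6782 × 1.8) = 567.71 N.
ΣF_x = 0: H_x = T cos 42.7° = 417.22 N.
ΣF_y = 0: H_y = (77×10) − T sin 42.7° = 770 − 385 = 385 N.
|H| = √(H_x² + H_y²) = √((417.22)² + (385)²) = 567.71 N.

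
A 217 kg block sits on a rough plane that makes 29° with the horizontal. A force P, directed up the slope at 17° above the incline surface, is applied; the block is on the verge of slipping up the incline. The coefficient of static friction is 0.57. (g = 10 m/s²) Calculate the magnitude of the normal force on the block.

On the verge of sliding up the incline, friction equals μN and acts down the slope.
Perpendicular: N + P sin 17° = W cos 29° = 1898 N.
Along incline: P cos 17° = W sin 29° + μN  with W sin 29° = 1052 N.
Solving the pair for P and N: P = 1900 N, N = 1342 N (and f = μN = 765.1 N).

N ≈ 1340 N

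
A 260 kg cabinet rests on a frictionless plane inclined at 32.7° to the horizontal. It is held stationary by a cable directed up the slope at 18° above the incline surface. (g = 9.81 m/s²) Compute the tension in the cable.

Take axes along and perpendicular to the incline. Weight components: W sin 32.7° = 1378 N down-slope, W cos 32.7° = 2146 N into the surface.
Along incline: T cos 18° = W sin 32.7° → T = 1449 N.
Perpendicular: N = W cos 32.7° − T sin 18° = 1699 N.

T ≈ 1450 N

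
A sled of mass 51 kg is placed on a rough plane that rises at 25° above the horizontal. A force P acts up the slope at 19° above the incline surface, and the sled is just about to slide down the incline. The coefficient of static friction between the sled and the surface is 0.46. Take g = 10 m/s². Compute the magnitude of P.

P ≈ 3.66 N

On the verge of sliding down the incline, friction equals μN and acts up the slope.
Perpendicular: N + P sin 19° = W cos 25° = 462.2 N.
Along incline: P cos 19° + μN = W sin 25° with W sin 25° = 215.5 N.
Solving the pair for P and N: P = 3.664 N, N = 461 N (and f = μN = 212.1 N).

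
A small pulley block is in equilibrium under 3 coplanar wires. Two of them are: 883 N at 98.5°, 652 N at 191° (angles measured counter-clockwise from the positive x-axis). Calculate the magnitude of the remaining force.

Sum the known components: ΣF_x = -770.5 N, ΣF_y = 748.9 N.
For equilibrium the remaining force must supply (−ΣF_x, −ΣF_y) = (770.5, -748.9) N.
Magnitude = √((770.5)² + (-748.9)²) = 1075 N; direction = atan2(-748.9, 770.5) = 315.8°.

F ≈ 1070 N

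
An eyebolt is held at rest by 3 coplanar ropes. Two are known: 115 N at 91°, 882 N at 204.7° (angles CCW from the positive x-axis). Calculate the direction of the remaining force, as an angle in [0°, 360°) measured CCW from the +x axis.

Sum the known components: ΣF_x = -803.3 N, ΣF_y = -253.6 N.
For equilibrium the remaining force must supply (−ΣF_x, −ΣF_y) = (803.3, 253.6) N.
Magnitude = √((803.3)² + (253.6)²) = 842.4 N; direction = atan2(253.6, 803.3) = 17.5°.

θ ≈ 17.5°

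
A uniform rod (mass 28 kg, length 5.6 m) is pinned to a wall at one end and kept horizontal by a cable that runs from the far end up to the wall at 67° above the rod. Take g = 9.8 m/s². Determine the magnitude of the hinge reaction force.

Take torques about the hinge: T sin 67° · 5.6 = 28×9.8×2.8 = 768.32 N·m.
So T = 768.32 / (0.9205 × 5.6) = 149.05 N.
ΣF_x = 0: H_x = T cos 67° = 58.238 N.
ΣF_y = 0: H_y = (28×9.8) − T sin 67° = 274.4 − 137.2 = 137.2 N.
|H| = √(H_x² + H_y²) = √((58.238)² + (137.2)²) = 149.05 N.

|H| ≈ 149 N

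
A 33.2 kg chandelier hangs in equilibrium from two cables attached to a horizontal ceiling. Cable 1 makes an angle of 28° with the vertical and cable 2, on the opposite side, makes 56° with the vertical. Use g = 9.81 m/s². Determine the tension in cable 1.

Angles from the horizontal: cable 1 is 90° − 28° = 62°, cable 2 is 90° − 56° = 34°.
Weight W = 33.2 × 9.81 = 325.7 N acts straight down.
Horizontal: T_1 cos 62° = T_2 cos 34°  →  T_2 = 0.5663 T_1.
Vertical: T_1 sin 62° + T_2 sin 34° = 325.7.
Substituting the horizontal relation into the vertical equation gives 1.2 T_1 = 325.7, so T_1 = 271.5 N.

T_1 ≈ 271 N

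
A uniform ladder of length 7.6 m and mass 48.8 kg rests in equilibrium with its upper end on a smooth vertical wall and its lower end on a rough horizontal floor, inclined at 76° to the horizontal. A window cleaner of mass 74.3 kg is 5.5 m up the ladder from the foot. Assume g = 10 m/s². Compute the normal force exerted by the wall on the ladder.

Torques about the foot: N_wall · 7.6 sin 76° = 48.8×10×3.8 cos 76° + 74.3×10×5.5 cos 76° → N_wall = 194.9 N.

N_wall ≈ 195 N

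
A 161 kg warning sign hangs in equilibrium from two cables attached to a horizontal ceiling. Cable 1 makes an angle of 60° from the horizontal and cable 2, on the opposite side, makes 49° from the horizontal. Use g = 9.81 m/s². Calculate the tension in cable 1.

Weight W = 161 × 9.81 = 1579 N acts straight down.
Horizontal: T_1 cos 60° = T_2 cos 49°  →  T_2 = 0.7621 T_1.
Vertical: T_1 sin 60° + T_2 sin 49° = 1579.
Substituting the horizontal relation into the vertical equation gives 1.441 T_1 = 1579, so T_1 = 1096 N.

T_1 ≈ 1100 N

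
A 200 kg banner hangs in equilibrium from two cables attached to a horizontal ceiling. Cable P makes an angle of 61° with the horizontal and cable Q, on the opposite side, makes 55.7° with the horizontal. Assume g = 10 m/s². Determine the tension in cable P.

T_P ≈ 1260 N

Weight W = 200 × 10 = 2000 N acts straight down.
Horizontal: T_P cos 61° = T_Q cos 55.7°  →  T_Q = 0.8603 T_P.
Vertical: T_P sin 61° + T_Q sin 55.7° = 2000.
Substituting the horizontal relation into the vertical equation gives 1.585 T_P = 2000, so T_P = 1262 N.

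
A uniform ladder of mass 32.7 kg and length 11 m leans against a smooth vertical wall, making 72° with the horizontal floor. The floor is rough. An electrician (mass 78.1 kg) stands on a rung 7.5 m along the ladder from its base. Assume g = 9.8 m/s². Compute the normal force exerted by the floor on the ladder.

ΣF_y = 0: N_floor = 32.7×9.8 + 78.1×9.8 = 1085.8 N.

N_floor ≈ 1090 N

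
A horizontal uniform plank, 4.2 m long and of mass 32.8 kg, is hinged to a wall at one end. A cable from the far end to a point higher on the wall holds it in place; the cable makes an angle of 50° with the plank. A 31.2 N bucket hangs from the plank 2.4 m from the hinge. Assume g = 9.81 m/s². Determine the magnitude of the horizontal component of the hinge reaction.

H_x ≈ 150 N

Take torques about the hinge: T sin 50° · 4.2 = 32.8×9.81×2.1 + 31.2×2.4 = 750.59 N·m.
So T = 750.59 / (0.7660 × 4.2) = 233.29 N.
ΣF_x = 0: H_x = T cos 50° = 149.96 N.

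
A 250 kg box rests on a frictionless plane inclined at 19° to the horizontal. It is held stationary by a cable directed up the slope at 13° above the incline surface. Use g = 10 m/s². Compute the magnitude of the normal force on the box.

N ≈ 2180 N

Take axes along and perpendicular to the incline. Weight components: W sin 19° = 813.9 N down-slope, W cos 19° = 2364 N into the surface.
Along incline: T cos 13° = W sin 19° → T = 835.3 N.
Perpendicular: N = W cos 19° − T sin 13° = 2176 N.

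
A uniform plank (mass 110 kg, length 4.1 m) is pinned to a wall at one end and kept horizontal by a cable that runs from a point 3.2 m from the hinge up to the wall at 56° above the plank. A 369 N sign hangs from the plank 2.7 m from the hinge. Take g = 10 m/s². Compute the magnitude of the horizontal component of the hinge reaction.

H_x ≈ 685 N

Take torques about the hinge: T sin 56° · 3.2 = 110×10×2.05 + 369×2.7 = 3251.3 N·m.
So T = 3251.3 / (0.8290 × 3.2) = 1225.6 N.
ΣF_x = 0: H_x = T cos 56° = 685.32 N.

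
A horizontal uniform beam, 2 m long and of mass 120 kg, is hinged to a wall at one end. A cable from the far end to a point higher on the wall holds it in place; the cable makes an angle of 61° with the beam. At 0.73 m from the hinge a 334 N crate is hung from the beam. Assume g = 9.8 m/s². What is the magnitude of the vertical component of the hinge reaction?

|H_y| ≈ 800 N

Take torques about the hinge: T sin 61° · 2 = 120×9.8×1 + 334×0.73 = 1419.8 N·m.
So T = 1419.8 / (0.8746 × 2) = 811.68 N.
ΣF_y = 0: H_y = (120×9.8 + 334) − T sin 61° = 1510 − 709.91 = 800.09 N.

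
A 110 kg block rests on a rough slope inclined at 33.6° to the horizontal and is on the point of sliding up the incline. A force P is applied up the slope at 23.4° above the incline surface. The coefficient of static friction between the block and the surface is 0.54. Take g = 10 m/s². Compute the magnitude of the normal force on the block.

N ≈ 529 N

On the verge of sliding up the incline, friction equals μN and acts down the slope.
Perpendicular: N + P sin 23.4° = W cos 33.6° = 916.2 N.
Along incline: P cos 23.4° = W sin 33.6° + μN  with W sin 33.6° = 608.7 N.
Solving the pair for P and N: P = 974.6 N, N = 529.1 N (and f = μN = 285.7 N).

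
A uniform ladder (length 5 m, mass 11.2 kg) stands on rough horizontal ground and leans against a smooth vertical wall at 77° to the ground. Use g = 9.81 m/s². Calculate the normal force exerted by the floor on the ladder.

ΣF_y = 0: N_floor = 11.2×9.81 = 109.87 N.

N_floor ≈ 110 N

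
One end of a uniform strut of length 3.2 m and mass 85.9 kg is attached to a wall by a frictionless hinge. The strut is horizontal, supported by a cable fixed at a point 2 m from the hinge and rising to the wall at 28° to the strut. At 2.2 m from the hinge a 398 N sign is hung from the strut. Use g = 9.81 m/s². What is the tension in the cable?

T ≈ 2370 N

Take torques about the hinge: T sin 28° · 2 = 85.9×9.81×1.6 + 398×2.2 = 2223.9 N·m.
So T = 2223.9 / (0.4695 × 2) = 2368.5 N.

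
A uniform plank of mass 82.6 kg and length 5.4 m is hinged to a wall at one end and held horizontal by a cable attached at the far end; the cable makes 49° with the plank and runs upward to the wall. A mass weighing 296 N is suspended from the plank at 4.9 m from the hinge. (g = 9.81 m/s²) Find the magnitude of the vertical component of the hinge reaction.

|H_y| ≈ 433 N

Take torques about the hinge: T sin 49° · 5.4 = 82.6×9.81×2.7 + 296×4.9 = 3638.2 N·m.
So T = 3638.2 / (0.7547 × 5.4) = 892.72 N.
ΣF_y = 0: H_y = (82.6×9.81 + 296) − T sin 49° = 1106.3 − 673.75 = 432.56 N.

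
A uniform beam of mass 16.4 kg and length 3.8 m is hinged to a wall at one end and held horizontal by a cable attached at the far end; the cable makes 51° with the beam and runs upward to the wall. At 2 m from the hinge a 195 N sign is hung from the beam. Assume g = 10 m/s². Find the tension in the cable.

Take torques about the hinge: T sin 51° · 3.8 = 16.4×10×1.9 + 195×2 = 701.6 N·m.
So T = 701.6 / (0.7771 × 3.8) = 237.58 N.

T ≈ 238 N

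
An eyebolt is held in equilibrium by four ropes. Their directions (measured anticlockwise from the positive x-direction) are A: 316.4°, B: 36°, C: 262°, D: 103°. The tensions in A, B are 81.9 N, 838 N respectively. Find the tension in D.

Resolve: ΣF_x = 81.9 cos 316.4° + 838 cos 36° + T_C cos 262° + T_D cos 103° = 0.
        ΣF_y = 81.9 sin 316.4° + 838 sin 36° + T_C sin 262° + T_D sin 103° = 0.
The known terms sum to (737.3, 436.1) N, so -0.1392 T_C − 0.2250 T_D = -737.3 and -0.9903 T_C + 0.9744 T_D = -436.1.
Solving simultaneously: T_C = 2278 N, T_D = 1868 N.

T_D ≈ 1870 N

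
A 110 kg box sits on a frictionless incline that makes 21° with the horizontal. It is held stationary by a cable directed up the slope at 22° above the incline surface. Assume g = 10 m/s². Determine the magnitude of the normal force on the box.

N ≈ 868 N

Take axes along and perpendicular to the incline. Weight components: W sin 21° = 394.2 N down-slope, W cos 21° = 1027 N into the surface.
Along incline: T cos 22° = W sin 21° → T = 425.2 N.
Perpendicular: N = W cos 21° − T sin 22° = 867.7 N.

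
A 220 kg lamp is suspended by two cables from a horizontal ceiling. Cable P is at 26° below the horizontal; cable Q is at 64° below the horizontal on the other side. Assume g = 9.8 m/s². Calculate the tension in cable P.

Weight W = 220 × 9.8 = 2156 N acts straight down.
Horizontal: T_P cos 26° = T_Q cos 64°  →  T_Q = 2.05 T_P.
Vertical: T_P sin 26° + T_Q sin 64° = 2156.
Substituting the horizontal relation into the vertical equation gives 2.281 T_P = 2156, so T_P = 945.1 N.

T_P ≈ 945 N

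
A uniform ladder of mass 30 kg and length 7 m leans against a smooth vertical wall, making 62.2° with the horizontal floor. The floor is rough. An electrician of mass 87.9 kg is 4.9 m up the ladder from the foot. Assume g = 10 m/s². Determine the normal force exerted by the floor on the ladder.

ΣF_y = 0: N_floor = 30×10 + 87.9×10 = 1179 N.

N_floor ≈ 1180 N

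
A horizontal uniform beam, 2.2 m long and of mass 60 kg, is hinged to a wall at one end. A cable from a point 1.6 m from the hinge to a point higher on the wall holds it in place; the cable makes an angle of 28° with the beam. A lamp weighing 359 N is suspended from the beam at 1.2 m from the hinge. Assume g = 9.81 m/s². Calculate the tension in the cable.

T ≈ 1440 N

Take torques about the hinge: T sin 28° · 1.6 = 60×9.81×1.1 + 359×1.2 = 1078.3 N·m.
So T = 1078.3 / (0.4695 × 1.6) = 1435.5 N.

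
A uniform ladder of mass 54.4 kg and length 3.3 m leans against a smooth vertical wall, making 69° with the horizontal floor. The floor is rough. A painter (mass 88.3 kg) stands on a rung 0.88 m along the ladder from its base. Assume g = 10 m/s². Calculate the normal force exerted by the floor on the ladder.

ΣF_y = 0: N_floor = 54.4×10 + 88.3×10 = 1427 N.

N_floor ≈ 1430 N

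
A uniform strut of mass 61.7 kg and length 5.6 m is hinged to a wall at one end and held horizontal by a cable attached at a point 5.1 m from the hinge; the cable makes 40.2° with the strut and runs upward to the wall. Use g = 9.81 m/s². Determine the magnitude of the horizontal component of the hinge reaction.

Take torques about the hinge: T sin 40.2° · 5.1 = 61.7×9.81×2.8 = 1694.8 N·m.
So T = 1694.8 / (0.6455 × 5.1) = 514.84 N.
ΣF_x = 0: H_x = T cos 40.2° = 393.23 N.

H_x ≈ 393 N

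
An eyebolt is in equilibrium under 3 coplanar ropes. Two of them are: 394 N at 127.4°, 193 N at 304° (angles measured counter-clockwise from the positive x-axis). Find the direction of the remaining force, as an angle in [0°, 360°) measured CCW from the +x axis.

Sum the known components: ΣF_x = -131.4 N, ΣF_y = 153 N.
For equilibrium the remaining force must supply (−ΣF_x, −ΣF_y) = (131.4, -153) N.
Magnitude = √((131.4)² + (-153)²) = 201.7 N; direction = atan2(-153, 131.4) = 310.7°.

θ ≈ 311°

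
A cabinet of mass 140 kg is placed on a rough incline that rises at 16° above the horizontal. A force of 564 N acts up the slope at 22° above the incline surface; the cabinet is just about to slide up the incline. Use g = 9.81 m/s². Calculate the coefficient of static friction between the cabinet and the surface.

On the verge of sliding up the incline, friction is at its maximum μN and acts down the slope.
Perpendicular to incline: N = W cos 16° − P sin 22° = 1320 − 211.3 = 1109 N.
Along incline: P cos 22° − μN = W sin 16° → μ = −(W sin 16° − P cos 22°) / N = 0.1302.

μ ≈ 0.130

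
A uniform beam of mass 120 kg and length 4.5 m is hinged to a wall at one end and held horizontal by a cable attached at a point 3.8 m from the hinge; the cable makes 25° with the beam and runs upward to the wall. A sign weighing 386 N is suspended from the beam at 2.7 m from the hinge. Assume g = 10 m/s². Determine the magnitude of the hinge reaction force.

Take torques about the hinge: T sin 25° · 3.8 = 120×10×2.25 + 386×2.7 = 3742.2 N·m.
So T = 3742.2 / (0.4226 × 3.8) = 2330.2 N.
ΣF_x = 0: H_x = T cos 25° = 2111.9 N.
ΣF_y = 0: H_y = (120×10 + 386) − T sin 25° = 1586 − 984.79 = 601.21 N.
|H| = √(H_x² + H_y²) = √((2111.9)² + (601.21)²) = 2195.8 N.

|H| ≈ 2200 N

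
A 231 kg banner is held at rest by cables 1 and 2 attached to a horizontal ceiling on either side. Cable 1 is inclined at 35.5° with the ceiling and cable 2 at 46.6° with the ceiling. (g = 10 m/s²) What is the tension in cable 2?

T_2 ≈ 1900 N

Weight W = 231 × 10 = 2310 N acts straight down.
Horizontal: T_1 cos 35.5° = T_2 cos 46.6°  →  T_1 = 0.844 T_2.
Vertical: T_1 sin 35.5° + T_2 sin 46.6° = 2310.
Substituting the horizontal relation into the vertical equation gives 1.217 T_2 = 2310, so T_2 = 1899 N.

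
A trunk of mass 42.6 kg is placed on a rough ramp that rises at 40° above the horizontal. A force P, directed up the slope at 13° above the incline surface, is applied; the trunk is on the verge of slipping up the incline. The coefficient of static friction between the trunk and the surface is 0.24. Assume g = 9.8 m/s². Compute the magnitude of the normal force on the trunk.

On the verge of sliding up the incline, friction equals μN and acts down the slope.
Perpendicular: N + P sin 13° = W cos 40° = 319.8 N.
Along incline: P cos 13° = W sin 40° + μN  with W sin 40° = 268.4 N.
Solving the pair for P and N: P = 335.6 N, N = 244.3 N (and f = μN = 58.64 N).

N ≈ 244 N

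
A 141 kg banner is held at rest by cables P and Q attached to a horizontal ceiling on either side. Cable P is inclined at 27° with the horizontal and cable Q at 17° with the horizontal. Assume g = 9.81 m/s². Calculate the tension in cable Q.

T_Q ≈ 1770 N

Weight W = 141 × 9.81 = 1383 N acts straight down.
Horizontal: T_P cos 27° = T_Q cos 17°  →  T_P = 1.073 T_Q.
Vertical: T_P sin 27° + T_Q sin 17° = 1383.
Substituting the horizontal relation into the vertical equation gives 0.7796 T_Q = 1383, so T_Q = 1774 N.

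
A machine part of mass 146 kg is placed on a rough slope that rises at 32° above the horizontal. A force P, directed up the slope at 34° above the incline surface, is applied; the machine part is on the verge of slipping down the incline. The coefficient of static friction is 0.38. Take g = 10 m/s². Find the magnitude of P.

On the verge of sliding down the incline, friction equals μN and acts up the slope.
Perpendicular: N + P sin 34° = W cos 32° = 1238 N.
Along incline: P cos 34° + μN = W sin 32° with W sin 32° = 773.7 N.
Solving the pair for P and N: P = 491.7 N, N = 963.2 N (and f = μN = 366 N).

P ≈ 492 N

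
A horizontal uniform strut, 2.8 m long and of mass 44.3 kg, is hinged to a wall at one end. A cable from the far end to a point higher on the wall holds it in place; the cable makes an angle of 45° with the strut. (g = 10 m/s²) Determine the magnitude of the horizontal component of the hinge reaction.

H_x ≈ 222 N

Take torques about the hinge: T sin 45° · 2.8 = 44.3×10×1.4 = 620.2 N·m.
So T = 620.2 / (0.7071 × 2.8) = 313.25 N.
ΣF_x = 0: H_x = T cos 45° = 221.5 N.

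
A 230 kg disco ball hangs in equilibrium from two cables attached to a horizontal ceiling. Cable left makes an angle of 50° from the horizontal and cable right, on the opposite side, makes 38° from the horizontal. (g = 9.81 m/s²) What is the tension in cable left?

T_left ≈ 1780 N

Weight W = 230 × 9.81 = 2256 N acts straight down.
Horizontal: T_left cos 50° = T_right cos 38°  →  T_right = 0.8157 T_left.
Vertical: T_left sin 50° + T_right sin 38° = 2256.
Substituting the horizontal relation into the vertical equation gives 1.268 T_left = 2256, so T_left = 1779 N.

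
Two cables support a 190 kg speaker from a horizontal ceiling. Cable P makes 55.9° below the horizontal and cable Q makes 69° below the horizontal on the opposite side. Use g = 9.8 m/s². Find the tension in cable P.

T_P ≈ 814 N

Weight W = 190 × 9.8 = 1862 N acts straight down.
Horizontal: T_P cos 55.9° = T_Q cos 69°  →  T_Q = 1.564 T_P.
Vertical: T_P sin 55.9° + T_Q sin 69° = 1862.
Substituting the horizontal relation into the vertical equation gives 2.289 T_P = 1862, so T_P = 813.6 N.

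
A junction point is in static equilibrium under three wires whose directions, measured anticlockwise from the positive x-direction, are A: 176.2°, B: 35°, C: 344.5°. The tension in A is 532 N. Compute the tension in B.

Resolve: ΣF_x = 532 cos 176.2° + T_B cos 35° + T_C cos 344.5° = 0.
        ΣF_y = 532 sin 176.2° + T_B sin 35° + T_C sin 344.5° = 0.
The known terms sum to (-530.8, 35.26) N, so 0.8192 T_B + 0.9636 T_C = 530.8 and 0.5736 T_B − 0.2672 T_C = -35.26.
Solving simultaneously: T_B = 139.8 N, T_C = 432 N.

T_B ≈ 140 N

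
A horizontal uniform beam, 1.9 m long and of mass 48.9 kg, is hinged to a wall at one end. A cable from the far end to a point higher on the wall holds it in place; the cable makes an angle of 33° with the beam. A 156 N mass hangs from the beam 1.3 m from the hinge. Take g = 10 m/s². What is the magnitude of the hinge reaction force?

Take torques about the hinge: T sin 33° · 1.9 = 48.9×10×0.95 + 156×1.3 = 667.35 N·m.
So T = 667.35 / (0.5446 × 1.9) = 644.9 N.
ΣF_x = 0: H_x = T cos 33° = 540.86 N.
ΣF_y = 0: H_y = (48.9×10 + 156) − T sin 33° = 645 − 351.24 = 293.76 N.
|H| = √(H_x² + H_y²) = √((540.86)² + (293.76)²) = 615.49 N.

|H| ≈ 615 N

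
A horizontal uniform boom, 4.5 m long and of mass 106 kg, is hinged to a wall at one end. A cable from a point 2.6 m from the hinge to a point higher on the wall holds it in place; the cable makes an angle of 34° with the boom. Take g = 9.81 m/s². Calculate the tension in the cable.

Take torques about the hinge: T sin 34° · 2.6 = 106×9.81×2.25 = 2339.7 N·m.
So T = 2339.7 / (0.5592 × 2.6) = 1609.2 N.

T ≈ 1610 N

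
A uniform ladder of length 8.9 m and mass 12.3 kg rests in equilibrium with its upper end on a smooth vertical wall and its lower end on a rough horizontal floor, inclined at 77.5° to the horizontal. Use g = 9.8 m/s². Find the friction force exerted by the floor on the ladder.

f ≈ 13.4 N

Torques about the foot: N_wall · 8.9 sin 77.5° = 12.3×9.8×4.45 cos 77.5° → N_wall = 13.362 N.
ΣF_x = 0: f_floor = N_wall = 13.362 N.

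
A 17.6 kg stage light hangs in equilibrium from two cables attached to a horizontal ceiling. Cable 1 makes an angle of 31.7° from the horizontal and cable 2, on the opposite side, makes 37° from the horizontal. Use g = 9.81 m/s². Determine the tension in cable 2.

T_2 ≈ 158 N

Weight W = 17.6 × 9.81 = 172.7 N acts straight down.
Horizontal: T_1 cos 31.7° = T_2 cos 37°  →  T_1 = 0.9387 T_2.
Vertical: T_1 sin 31.7° + T_2 sin 37° = 172.7.
Substituting the horizontal relation into the vertical equation gives 1.095 T_2 = 172.7, so T_2 = 157.7 N.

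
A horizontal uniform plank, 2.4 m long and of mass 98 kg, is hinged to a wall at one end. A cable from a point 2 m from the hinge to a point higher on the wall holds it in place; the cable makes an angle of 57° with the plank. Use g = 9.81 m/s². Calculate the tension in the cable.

T ≈ 688 N

Take torques about the hinge: T sin 57° · 2 = 98×9.81×1.2 = 1153.7 N·m.
So T = 1153.7 / (0.8387 × 2) = 687.79 N.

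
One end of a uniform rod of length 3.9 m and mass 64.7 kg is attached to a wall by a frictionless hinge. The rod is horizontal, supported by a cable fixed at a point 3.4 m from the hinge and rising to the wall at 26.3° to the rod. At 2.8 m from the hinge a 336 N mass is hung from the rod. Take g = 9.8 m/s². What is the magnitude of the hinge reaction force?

Take torques about the hinge: T sin 26.3° · 3.4 = 64.7×9.8×1.95 + 336×2.8 = 2177.2 N·m.
So T = 2177.2 / (0.4431 × 3.4) = 1445.3 N.
ΣF_x = 0: H_x = T cos 26.3° = 1295.7 N.
ΣF_y = 0: H_y = (64.7×9.8 + 336) − T sin 26.3° = 970.06 − 640.36 = 329.7 N.
|H| = √(H_x² + H_y²) = √((1295.7)² + (329.7)²) = 1337 N.

|H| ≈ 1340 N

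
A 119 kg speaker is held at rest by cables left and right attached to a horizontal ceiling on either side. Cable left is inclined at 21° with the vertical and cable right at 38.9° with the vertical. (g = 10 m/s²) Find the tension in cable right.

T_right ≈ 493 N

Angles from the horizontal: cable left is 90° − 21° = 69°, cable right is 90° − 38.9° = 51.1°.
Weight W = 119 × 10 = 1190 N acts straight down.
Horizontal: T_left cos 69° = T_right cos 51.1°  →  T_left = 1.752 T_right.
Vertical: T_left sin 69° + T_right sin 51.1° = 1190.
Substituting the horizontal relation into the vertical equation gives 2.414 T_right = 1190, so T_right = 492.9 N.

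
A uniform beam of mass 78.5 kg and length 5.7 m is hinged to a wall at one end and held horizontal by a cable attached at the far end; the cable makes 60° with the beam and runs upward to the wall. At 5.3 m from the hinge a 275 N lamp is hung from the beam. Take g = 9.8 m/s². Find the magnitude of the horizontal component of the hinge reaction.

H_x ≈ 370 N

Take torques about the hinge: T sin 60° · 5.7 = 78.5×9.8×2.85 + 275×5.3 = 3650 N·m.
So T = 3650 / (0.8660 × 5.7) = 739.41 N.
ΣF_x = 0: H_x = T cos 60° = 369.71 N.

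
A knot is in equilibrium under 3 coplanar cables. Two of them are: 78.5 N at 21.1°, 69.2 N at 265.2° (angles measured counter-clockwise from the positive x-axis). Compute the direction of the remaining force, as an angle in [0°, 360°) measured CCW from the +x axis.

θ ≈ 149°

Sum the known components: ΣF_x = 67.45 N, ΣF_y = -40.7 N.
For equilibrium the remaining force must supply (−ΣF_x, −ΣF_y) = (-67.45, 40.7) N.
Magnitude = √((-67.45)² + (40.7)²) = 78.77 N; direction = atan2(40.7, -67.45) = 148.9°.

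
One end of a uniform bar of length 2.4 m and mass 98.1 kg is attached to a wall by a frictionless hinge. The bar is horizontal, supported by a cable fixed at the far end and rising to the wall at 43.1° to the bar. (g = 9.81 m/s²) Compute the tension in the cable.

Take torques about the hinge: T sin 43.1° · 2.4 = 98.1×9.81×1.2 = 1154.8 N·m.
So T = 1154.8 / (0.6833 × 2.4) = 704.23 N.

T ≈ 704 N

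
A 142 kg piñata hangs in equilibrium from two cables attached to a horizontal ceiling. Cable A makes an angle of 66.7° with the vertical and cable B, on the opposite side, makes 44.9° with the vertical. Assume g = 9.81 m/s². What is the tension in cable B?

T_B ≈ 1380 N

Angles from the horizontal: cable A is 90° − 66.7° = 23.3°, cable B is 90° − 44.9° = 45.1°.
Weight W = 142 × 9.81 = 1393 N acts straight down.
Horizontal: T_A cos 23.3° = T_B cos 45.1°  →  T_A = 0.7685 T_B.
Vertical: T_A sin 23.3° + T_B sin 45.1° = 1393.
Substituting the horizontal relation into the vertical equation gives 1.012 T_B = 1393, so T_B = 1376 N.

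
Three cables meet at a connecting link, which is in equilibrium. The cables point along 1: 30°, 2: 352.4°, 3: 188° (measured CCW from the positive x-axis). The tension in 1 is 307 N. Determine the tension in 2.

Resolve: ΣF_x = 307 cos 30° + T_2 cos 352.4° + T_3 cos 188° = 0.
        ΣF_y = 307 sin 30° + T_2 sin 352.4° + T_3 sin 188° = 0.
The known terms sum to (265.9, 153.5) N, so 0.9912 T_2 − 0.9903 T_3 = -265.9 and -0.1323 T_2 − 0.1392 T_3 = -153.5.
Solving simultaneously: T_2 = 427.7 N, T_3 = 696.5 N.

T_2 ≈ 428 N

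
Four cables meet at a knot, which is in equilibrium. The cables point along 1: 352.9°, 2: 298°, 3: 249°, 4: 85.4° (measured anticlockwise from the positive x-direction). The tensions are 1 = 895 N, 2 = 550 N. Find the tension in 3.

Resolve: ΣF_x = 895 cos 352.9° + 550 cos 298° + T_3 cos 249° + T_4 cos 85.4° = 0.
        ΣF_y = 895 sin 352.9° + 550 sin 298° + T_3 sin 249° + T_4 sin 85.4° = 0.
The known terms sum to (1146, -596.2) N, so -0.3584 T_3 + 0.0802 T_4 = -1146 and -0.9336 T_3 + 0.9968 T_4 = 596.2.
Solving simultaneously: T_3 = 4216 N, T_4 = 4547 N.

T_3 ≈ 4220 N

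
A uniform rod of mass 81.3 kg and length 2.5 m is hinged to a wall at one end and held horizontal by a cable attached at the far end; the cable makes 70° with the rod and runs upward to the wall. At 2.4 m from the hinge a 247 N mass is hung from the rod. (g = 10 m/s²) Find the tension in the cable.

Take torques about the hinge: T sin 70° · 2.5 = 81.3×10×1.25 + 247×2.4 = 1609 N·m.
So T = 1609 / (0.9397 × 2.5) = 684.93 N.

T ≈ 685 N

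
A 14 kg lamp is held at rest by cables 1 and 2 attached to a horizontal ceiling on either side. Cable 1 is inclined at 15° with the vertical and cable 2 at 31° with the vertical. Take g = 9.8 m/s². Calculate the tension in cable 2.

Angles from the horizontal: cable 1 is 90° − 15° = 75°, cable 2 is 90° − 31° = 59°.
Weight W = 14 × 9.8 = 137.2 N acts straight down.
Horizontal: T_1 cos 75° = T_2 cos 59°  →  T_1 = 1.99 T_2.
Vertical: T_1 sin 75° + T_2 sin 59° = 137.2.
Substituting the horizontal relation into the vertical equation gives 2.779 T_2 = 137.2, so T_2 = 49.36 N.

T_2 ≈ 49.4 N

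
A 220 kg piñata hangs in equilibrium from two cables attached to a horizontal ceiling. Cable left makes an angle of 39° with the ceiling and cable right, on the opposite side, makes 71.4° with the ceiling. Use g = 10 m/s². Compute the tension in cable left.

T_left ≈ 749 N

Weight W = 220 × 10 = 2200 N acts straight down.
Horizontal: T_left cos 39° = T_right cos 71.4°  →  T_right = 2.437 T_left.
Vertical: T_left sin 39° + T_right sin 71.4° = 2200.
Substituting the horizontal relation into the vertical equation gives 2.939 T_left = 2200, so T_left = 748.7 N.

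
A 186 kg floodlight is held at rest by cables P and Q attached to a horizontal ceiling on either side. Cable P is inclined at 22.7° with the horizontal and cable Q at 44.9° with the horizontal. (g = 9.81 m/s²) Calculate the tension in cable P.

Weight W = 186 × 9.81 = 1825 N acts straight down.
Horizontal: T_P cos 22.7° = T_Q cos 44.9°  →  T_Q = 1.302 T_P.
Vertical: T_P sin 22.7° + T_Q sin 44.9° = 1825.
Substituting the horizontal relation into the vertical equation gives 1.305 T_P = 1825, so T_P = 1398 N.

T_P ≈ 1400 N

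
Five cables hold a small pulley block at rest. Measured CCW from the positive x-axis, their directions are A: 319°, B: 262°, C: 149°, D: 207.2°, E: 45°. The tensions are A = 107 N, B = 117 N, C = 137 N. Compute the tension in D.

Resolve: ΣF_x = 107 cos 319° + 117 cos 262° + 137 cos 149° + T_D cos 207.2° + T_E cos 45° = 0.
        ΣF_y = 107 sin 319° + 117 sin 262° + 137 sin 149° + T_D sin 207.2° + T_E sin 45° = 0.
The known terms sum to (-52.96, -115.5) N, so -0.8894 T_D + 0.7071 T_E = 52.96 and -0.4571 T_D + 0.7071 T_E = 115.5.
Solving simultaneously: T_D = 144.7 N, T_E = 256.9 N.

T_D ≈ 145 N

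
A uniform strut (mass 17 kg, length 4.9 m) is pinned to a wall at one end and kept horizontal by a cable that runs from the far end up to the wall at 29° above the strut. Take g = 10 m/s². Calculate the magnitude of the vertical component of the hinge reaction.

|H_y| ≈ 85 N

Take torques about the hinge: T sin 29° · 4.9 = 17×10×2.45 = 416.5 N·m.
So T = 416.5 / (0.4848 × 4.9) = 175.33 N.
ΣF_y = 0: H_y = (17×10) − T sin 29° = 170 − 85 = 85 N.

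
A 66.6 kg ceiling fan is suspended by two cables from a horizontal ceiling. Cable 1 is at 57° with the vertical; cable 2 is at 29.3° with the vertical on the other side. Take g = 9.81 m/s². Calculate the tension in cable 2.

Angles from the horizontal: cable 1 is 90° − 57° = 33°, cable 2 is 90° − 29.3° = 60.7°.
Weight W = 66.6 × 9.81 = 653.3 N acts straight down.
Horizontal: T_1 cos 33° = T_2 cos 60.7°  →  T_1 = 0.5835 T_2.
Vertical: T_1 sin 33° + T_2 sin 60.7° = 653.3.
Substituting the horizontal relation into the vertical equation gives 1.19 T_2 = 653.3, so T_2 = 549.1 N.

T_2 ≈ 549 N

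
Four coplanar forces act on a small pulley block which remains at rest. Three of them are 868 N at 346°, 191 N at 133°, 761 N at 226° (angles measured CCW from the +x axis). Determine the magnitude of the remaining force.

F ≈ 644 N

Sum the known components: ΣF_x = 183.3 N, ΣF_y = -617.7 N.
For equilibrium the remaining force must supply (−ΣF_x, −ΣF_y) = (-183.3, 617.7) N.
Magnitude = √((-183.3)² + (617.7)²) = 644.3 N; direction = atan2(617.7, -183.3) = 106.5°.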